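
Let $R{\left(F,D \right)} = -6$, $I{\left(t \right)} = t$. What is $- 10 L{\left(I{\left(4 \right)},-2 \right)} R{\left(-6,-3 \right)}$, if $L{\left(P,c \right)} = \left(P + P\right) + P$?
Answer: $720$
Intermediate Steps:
$L{\left(P,c \right)} = 3 P$ ($L{\left(P,c \right)} = 2 P + P = 3 P$)
$- 10 L{\left(I{\left(4 \right)},-2 \right)} R{\left(-6,-3 \right)} = - 10 \cdot 3 \cdot 4 \left(-6\right) = \left(-10\right) 12 \left(-6\right) = \left(-120\right) \left(-6\right) = 720$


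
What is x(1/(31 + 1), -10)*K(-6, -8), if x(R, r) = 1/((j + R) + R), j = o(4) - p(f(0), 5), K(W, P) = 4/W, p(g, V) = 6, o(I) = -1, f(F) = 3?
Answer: 32/333 ≈ 0.096096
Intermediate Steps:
j = -7 (j = -1 - 1*6 = -1 - 6 = -7)
x(R, r) = 1/(-7 + 2*R) (x(R, r) = 1/((-7 + R) + R) = 1/(-7 + 2*R))
x(1/(31 + 1), -10)*K(-6, -8) = (4/(-6))/(-7 + 2/(31 + 1)) = (4*(-⅙))/(-7 + 2/32) = -⅔/(-7 + 2*(1/32)) = -⅔/(-7 + 1/16) = -⅔/(-111/16) = -16/111*(-⅔) = 32/333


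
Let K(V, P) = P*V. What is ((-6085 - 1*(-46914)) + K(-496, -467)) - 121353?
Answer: 151108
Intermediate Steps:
((-6085 - 1*(-46914)) + K(-496, -467)) - 121353 = ((-6085 - 1*(-46914)) - 467*(-496)) - 121353 = ((-6085 + 46914) + 231632) - 121353 = (40829 + 231632) - 121353 = 272461 - 121353 = 151108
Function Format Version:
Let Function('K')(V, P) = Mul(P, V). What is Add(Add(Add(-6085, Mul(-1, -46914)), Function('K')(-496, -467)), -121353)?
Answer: 151108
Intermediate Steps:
Add(Add(Add(-6085, Mul(-1, -46914)), Function('K')(-496, -467)), -121353) = Add(Add(Add(-6085, Mul(-1, -46914)), Mul(-467, -496)), -121353) = Add(Add(Add(-6085, 46914), 231632), -121353) = Add(Add(40829, 231632), -121353) = Add(272461, -121353) = 151108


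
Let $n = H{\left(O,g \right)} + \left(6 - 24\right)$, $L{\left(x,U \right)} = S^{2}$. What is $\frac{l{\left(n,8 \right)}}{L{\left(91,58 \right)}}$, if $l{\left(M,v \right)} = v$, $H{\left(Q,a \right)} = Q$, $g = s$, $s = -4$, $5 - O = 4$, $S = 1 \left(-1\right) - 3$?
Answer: $\frac{1}{2} \approx 0.5$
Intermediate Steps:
$S = -4$ ($S = -1 - 3 = -4$)
$O = 1$ ($O = 5 - 4 = 1$)
$g = -4$
$L{\left(x,U \right)} = 16$ ($L{\left(x,U \right)} = \left(-4\right)^{2} = 16$)
$n = -17$ ($n = 1 + \left(6 - 24\right) = 1 - 18 = -17$)
$\frac{l{\left(n,8 \right)}}{L{\left(91,58 \right)}} = \frac{8}{16} = 8 \cdot \frac{1}{16} = \frac{1}{2}$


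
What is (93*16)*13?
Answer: 19344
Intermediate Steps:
(93*16)*13 = 1488*13 = 19344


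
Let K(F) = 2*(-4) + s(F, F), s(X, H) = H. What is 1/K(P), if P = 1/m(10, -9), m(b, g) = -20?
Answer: -20/161 ≈ -0.12422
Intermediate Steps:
P = -1/20 (P = 1/(-20) = -1/20 ≈ -0.050000)
K(F) = -8 + F (K(F) = 2*(-4) + F = -8 + F)
1/K(P) = 1/(-8 - 1/20) = 1/(-161/20) = -20/161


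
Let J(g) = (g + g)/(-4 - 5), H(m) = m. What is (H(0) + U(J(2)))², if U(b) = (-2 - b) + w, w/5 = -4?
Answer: 37636/81 ≈ 464.64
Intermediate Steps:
w = -20 (w = 5*(-4) = -20)
J(g) = -2*g/9 (J(g) = (2*g)/(-9) = (2*g)*(-⅑) = -2*g/9)
U(b) = -22 - b (U(b) = (-2 - b) - 20 = -22 - b)
(H(0) + U(J(2)))² = (0 + (-22 - (-2)*2/9))² = (0 + (-22 - 1*(-4/9)))² = (0 + (-22 + 4/9))² = (0 - 194/9)² = (-194/9)² = 37636/81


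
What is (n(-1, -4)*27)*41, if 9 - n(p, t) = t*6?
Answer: 36531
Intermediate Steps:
n(p, t) = 9 - 6*t (n(p, t) = 9 - t*6 = 9 - 6*t)
(n(-1, -4)*27)*41 = ((9 - 6*(-4))*27)*41 = ((9 + 24)*27)*41 = (33*27)*41 = 891*41 = 36531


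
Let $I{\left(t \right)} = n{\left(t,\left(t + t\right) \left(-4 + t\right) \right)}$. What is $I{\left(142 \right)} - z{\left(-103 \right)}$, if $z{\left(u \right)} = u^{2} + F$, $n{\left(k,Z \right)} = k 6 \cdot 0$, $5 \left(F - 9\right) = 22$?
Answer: $- \frac{53112}{5} \approx -10622.0$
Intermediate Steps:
$F = \frac{67}{5}$ ($F = 9 + \frac{1}{5} \cdot 22 = 9 + \frac{22}{5} = \frac{67}{5} \approx 13.4$)
$n{\left(k,Z \right)} = 0$ ($n{\left(k,Z \right)} = 6 k 0 = 0$)
$I{\left(t \right)} = 0$
$z{\left(u \right)} = \frac{67}{5} + u^{2}$ ($z{\left(u \right)} = u^{2} + \frac{67}{5} = \frac{67}{5} + u^{2}$)
$I{\left(142 \right)} - z{\left(-103 \right)} = 0 - \left(\frac{67}{5} + \left(-103\right)^{2}\right) = 0 - \left(\frac{67}{5} + 10609\right) = 0 - \frac{53112}{5} = - \frac{53112}{5}$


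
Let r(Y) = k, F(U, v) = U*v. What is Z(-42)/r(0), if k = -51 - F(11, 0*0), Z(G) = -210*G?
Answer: -2940/17 ≈ -172.94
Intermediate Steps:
k = -51 (k = -51 - 11*0*0 = -51 - 11*0 = -51 - 1*0 = -51 + 0 = -51)
r(Y) = -51
Z(-42)/r(0) = -210*(-42)/(-51) = 8820*(-1/51) = -2940/17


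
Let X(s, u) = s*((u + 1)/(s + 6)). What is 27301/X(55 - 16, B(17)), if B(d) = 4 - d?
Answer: -136505/52 ≈ -2625.1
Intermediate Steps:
X(s, u) = s*(1 + u)/(6 + s) (X(s, u) = s*((1 + u)/(6 + s)) = s*(1 + u)/(6 + s))
27301/X(55 - 16, B(17)) = 27301/(((55 - 16)*(1 + (4 - 1*17))/(6 + (55 - 16)))) = 27301/((39*(1 + (4 - 17))/(6 + 39))) = 27301/((39*(1 - 13)/45)) = 27301/((39*(1/45)*(-12))) = 27301/(-52/5) = 27301*(-5/52) = -136505/52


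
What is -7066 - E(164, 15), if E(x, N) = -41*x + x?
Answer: -506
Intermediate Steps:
E(x, N) = -40*x
-7066 - E(164, 15) = -7066 - (-40)*164 = -7066 - 1*(-6560) = -7066 + 6560 = -506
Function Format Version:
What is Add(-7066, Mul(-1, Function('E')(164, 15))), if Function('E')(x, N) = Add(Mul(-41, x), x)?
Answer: -506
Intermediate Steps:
Function('E')(x, N) = Mul(-40, x)
Add(-7066, Mul(-1, Function('E')(164, 15))) = Add(-7066, Mul(-1, Mul(-40, 164))) = Add(-7066, Mul(-1, -6560)) = Add(-7066, 6560) = -506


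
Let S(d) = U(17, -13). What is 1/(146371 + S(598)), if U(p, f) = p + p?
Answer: 1/146405 ≈ 6.8304e-6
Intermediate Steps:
U(p, f) = 2*p
S(d) = 34 (S(d) = 2*17 = 34)
1/(146371 + S(598)) = 1/(146371 + 34) = 1/146405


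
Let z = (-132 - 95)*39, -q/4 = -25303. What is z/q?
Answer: -8853/101212 ≈ -0.087470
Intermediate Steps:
q = 101212 (q = -4*(-25303) = 101212)
z = -8853 (z = -227*39 = -8853)
z/q = -8853/101212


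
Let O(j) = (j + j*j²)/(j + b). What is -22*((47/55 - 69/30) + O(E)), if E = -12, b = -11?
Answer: -187743/115 ≈ -1632.5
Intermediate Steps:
O(j) = (j + j³)/(-11 + j) (O(j) = (j + j*j²)/(j - 11) = (j + j³)/(-11 + j))
-22*((47/55 - 69/30) + O(E)) = -22*((47/55 - 69/30) + (-12 + (-12)³)/(-11 - 12)) = -22*((47*(1/55) - 69*1/30) + (-12 - 1728)/(-23)) = -22*((47/55 - 23/10) - 1/23*(-1740)) = -22*(-159/110 + 1740/23) = -22*187743/2530 = -187743/115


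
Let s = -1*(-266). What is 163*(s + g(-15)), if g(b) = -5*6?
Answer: 38468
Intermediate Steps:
g(b) = -30
s = 266
163*(s + g(-15)) = 163*(266 - 30) = 163*236 = 38468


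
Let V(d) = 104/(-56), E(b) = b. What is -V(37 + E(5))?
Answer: 13/7 ≈ 1.8571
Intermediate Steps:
V(d) = -13/7 (V(d) = 104*(-1/56) = -13/7)
-V(37 + E(5)) = -1*(-13/7) = 13/7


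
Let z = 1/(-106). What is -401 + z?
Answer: -42507/106 ≈ -401.01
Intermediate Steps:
z = -1/106 ≈ -0.0094340
-401 + z = -401 - 1/106 = -42507/106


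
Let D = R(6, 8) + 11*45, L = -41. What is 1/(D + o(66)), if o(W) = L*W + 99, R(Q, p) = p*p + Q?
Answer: -1/2042 ≈ -0.00048972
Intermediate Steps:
R(Q, p) = Q + p² (R(Q, p) = p² + Q = Q + p²)
D = 565 (D = (6 + 8²) + 11*45 = (6 + 64) + 495 = 70 + 495 = 565)
o(W) = 99 - 41*W (o(W) = -41*W + 99 = 99 - 41*W)
1/(D + o(66)) = 1/(565 + (99 - 41*66)) = 1/(565 + (99 - 2706)) = 1/(565 - 2607) = 1/(-2042) = -1/2042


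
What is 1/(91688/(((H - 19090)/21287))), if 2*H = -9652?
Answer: -5979/487940614 ≈ -1.2254e-5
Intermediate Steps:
H = -4826 (H = (½)*(-9652) = -4826)
1/(91688/(((H - 19090)/21287))) = 1/(91688/(((-4826 - 19090)/21287))) = 1/(91688/((-23916*1/21287))) = 1/(91688/(-23916/21287)) = 1/(91688*(-21287/23916)) = 1/(-487940614/5979) = -5979/487940614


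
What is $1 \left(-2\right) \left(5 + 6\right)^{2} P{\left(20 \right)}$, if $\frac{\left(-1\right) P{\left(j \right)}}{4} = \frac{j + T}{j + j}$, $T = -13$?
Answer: $\frac{847}{5} \approx 169.4$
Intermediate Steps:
$P{\left(j \right)} = - \frac{2 \left(-13 + j\right)}{j}$ ($P{\left(j \right)} = - 4 \frac{j - 13}{j + j} = - 4 \frac{-13 + j}{2 j} = - \frac{2 \left(-13 + j\right)}{j}$)
$1 \left(-2\right) \left(5 + 6\right)^{2} P{\left(20 \right)} = 1 \left(-2\right) \left(5 + 6\right)^{2} \left(-2 + \frac{26}{20}\right) = - 2 \cdot 11^{2} \left(-2 + 26 \cdot \frac{1}{20}\right) = \left(-2\right) 121 \left(-2 + \frac{13}{10}\right) = \left(-242\right) \left(- \frac{7}{10}\right) = \frac{847}{5}$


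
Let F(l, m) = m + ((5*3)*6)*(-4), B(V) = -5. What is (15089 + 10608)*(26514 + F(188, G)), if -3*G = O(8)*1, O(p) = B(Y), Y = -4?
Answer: 2016366499/3 ≈ 6.7212e+8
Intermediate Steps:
O(p) = -5
G = 5/3 (G = -(-5)/3 = -1/3*(-5) = 5/3 ≈ 1.6667)
F(l, m) = -360 + m (F(l, m) = m + (15*6)*(-4) = m + 90*(-4) = m - 360 = -360 + m)
(15089 + 10608)*(26514 + F(188, G)) = (15089 + 10608)*(26514 + (-360 + 5/3)) = 25697*(26514 - 1075/3) = 25697*(78467/3) = 2016366499/3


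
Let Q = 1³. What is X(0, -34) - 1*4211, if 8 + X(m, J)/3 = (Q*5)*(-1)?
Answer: -4250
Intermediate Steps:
Q = 1
X(m, J) = -39 (X(m, J) = -24 + 3*((1*5)*(-1)) = -24 + 3*(5*(-1)) = -24 + 3*(-5) = -24 - 15 = -39)
X(0, -34) - 1*4211 = -39 - 1*4211 = -39 - 4211 = -4250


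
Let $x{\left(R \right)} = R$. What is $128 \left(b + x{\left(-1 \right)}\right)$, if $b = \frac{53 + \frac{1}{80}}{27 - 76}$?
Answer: $- \frac{65288}{245} \approx -266.48$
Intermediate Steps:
$b = - \frac{4241}{3920}$ ($b = \frac{53 + \frac{1}{80}}{-49} = \frac{4241}{80} \left(- \frac{1}{49}\right) = - \frac{4241}{3920} \approx -1.0819$)
$128 \left(b + x{\left(-1 \right)}\right) = 128 \left(- \frac{4241}{3920} - 1\right) = 128 \left(- \frac{8161}{3920}\right) = - \frac{65288}{245}$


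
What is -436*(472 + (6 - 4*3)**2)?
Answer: -221488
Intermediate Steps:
-436*(472 + (6 - 4*3)**2) = -436*(472 + (6 - 12)**2) = -436*(472 + (-6)**2) = -436*(472 + 36) = -436*508 = -221488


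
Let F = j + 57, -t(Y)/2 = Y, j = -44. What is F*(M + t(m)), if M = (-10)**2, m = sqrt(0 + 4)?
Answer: 1248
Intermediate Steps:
m = 2 (m = sqrt(4) = 2)
M = 100
t(Y) = -2*Y
F = 13 (F = -44 + 57 = 13)
F*(M + t(m)) = 13*(100 - 2*2) = 13*(100 - 4) = 13*96 = 1248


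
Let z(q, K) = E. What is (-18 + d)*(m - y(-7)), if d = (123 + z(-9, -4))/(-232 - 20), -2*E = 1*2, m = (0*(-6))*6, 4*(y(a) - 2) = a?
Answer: 2329/504 ≈ 4.6210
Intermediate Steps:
y(a) = 2 + a/4
m = 0 (m = 0*6 = 0)
E = -1 (E = -2/2 = -½*2 = -1)
z(q, K) = -1
d = -61/126 (d = (123 - 1)/(-232 - 20) = 122/(-252) = 122*(-1/252) = -61/126 ≈ -0.48413)
(-18 + d)*(m - y(-7)) = (-18 - 61/126)*(0 - (2 + (¼)*(-7))) = -2329*(0 - (2 - 7/4))/126 = -2329*(0 - 1*¼)/126 = -2329*(0 - ¼)/126 = -2329/126*(-¼) = 2329/504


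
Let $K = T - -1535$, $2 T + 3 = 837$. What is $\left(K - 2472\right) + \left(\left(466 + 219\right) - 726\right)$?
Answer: $-561$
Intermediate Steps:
$T = 417$ ($T = - \frac{3}{2} + \frac{1}{2} \cdot 837 = - \frac{3}{2} + \frac{837}{2} = 417$)
$K = 1952$ ($K = 417 - -1535 = 417 + 1535 = 1952$)
$\left(K - 2472\right) + \left(\left(466 + 219\right) - 726\right) = \left(1952 - 2472\right) + \left(\left(466 + 219\right) - 726\right) = -520 + \left(685 - 726\right) = -520 - 41 = -561$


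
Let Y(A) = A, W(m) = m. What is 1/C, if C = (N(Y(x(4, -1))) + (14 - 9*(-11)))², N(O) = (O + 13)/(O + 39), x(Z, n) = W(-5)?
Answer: 289/3705625 ≈ 7.7990e-5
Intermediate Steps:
x(Z, n) = -5
N(O) = (13 + O)/(39 + O)
C = 3705625/289 (C = ((13 - 5)/(39 - 5) + (14 - 9*(-11)))² = (8/34 + (14 + 99))² = ((1/34)*8 + 113)² = (4/17 + 113)² = (1925/17)² = 3705625/289 ≈ 12822.)
1/C = 1/(3705625/289) = 289/3705625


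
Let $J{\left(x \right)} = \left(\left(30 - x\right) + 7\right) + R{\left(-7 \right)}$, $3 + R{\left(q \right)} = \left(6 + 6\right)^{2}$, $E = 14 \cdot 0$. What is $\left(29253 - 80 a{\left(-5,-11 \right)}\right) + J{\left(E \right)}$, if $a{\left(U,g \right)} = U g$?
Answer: $25031$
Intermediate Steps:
$E = 0$
$R{\left(q \right)} = 141$ ($R{\left(q \right)} = -3 + \left(6 + 6\right)^{2} = -3 + 12^{2} = -3 + 144 = 141$)
$J{\left(x \right)} = 178 - x$ ($J{\left(x \right)} = \left(\left(30 - x\right) + 7\right) + 141 = \left(37 - x\right) + 141 = 178 - x$)
$\left(29253 - 80 a{\left(-5,-11 \right)}\right) + J{\left(E \right)} = \left(29253 - 80 \left(\left(-5\right) \left(-11\right)\right)\right) + \left(178 - 0\right) = \left(29253 - 4400\right) + \left(178 + 0\right) = \left(29253 - 4400\right) + 178 = 24853 + 178 = 25031$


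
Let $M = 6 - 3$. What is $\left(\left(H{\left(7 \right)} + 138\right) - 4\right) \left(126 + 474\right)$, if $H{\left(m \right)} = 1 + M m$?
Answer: $93600$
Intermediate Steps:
$M = 3$ ($M = 6 - 3 = 3$)
$H{\left(m \right)} = 1 + 3 m$
$\left(\left(H{\left(7 \right)} + 138\right) - 4\right) \left(126 + 474\right) = \left(\left(\left(1 + 3 \cdot 7\right) + 138\right) - 4\right) \left(126 + 474\right) = \left(\left(\left(1 + 21\right) + 138\right) - 4\right) 600 = \left(\left(22 + 138\right) - 4\right) 600 = \left(160 - 4\right) 600 = 156 \cdot 600 = 93600$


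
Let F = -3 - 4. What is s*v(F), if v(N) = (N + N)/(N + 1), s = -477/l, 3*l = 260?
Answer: -3339/260 ≈ -12.842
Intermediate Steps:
l = 260/3 (l = (1/3)*260 = 260/3 ≈ 86.667)
F = -7
s = -1431/260 (s = -477/260/3 = -477*3/260 = -1431/260 ≈ -5.5038)
v(N) = 2*N/(1 + N) (v(N) = (2*N)/(1 + N) = 2*N/(1 + N))
s*v(F) = -1431*(-7)/(130*(1 - 7)) = -1431*(-7)/(130*(-6)) = -1431*(-7)*(-1)/(130*6) = -1431/260*7/3 = -3339/260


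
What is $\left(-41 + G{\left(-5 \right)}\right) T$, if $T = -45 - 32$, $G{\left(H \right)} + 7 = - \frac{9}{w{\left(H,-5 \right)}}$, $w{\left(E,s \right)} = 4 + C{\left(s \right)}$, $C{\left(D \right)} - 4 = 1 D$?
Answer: $3927$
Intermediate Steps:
$C{\left(D \right)} = 4 + D$ ($C{\left(D \right)} = 4 + 1 D = 4 + D$)
$w{\left(E,s \right)} = 8 + s$ ($w{\left(E,s \right)} = 4 + \left(4 + s\right) = 8 + s$)
$G{\left(H \right)} = -10$ ($G{\left(H \right)} = -7 - \frac{9}{8 - 5} = -7 - \frac{9}{3} = -7 - 3 = -10$)
$T = -77$ ($T = -45 - 32 = -77$)
$\left(-41 + G{\left(-5 \right)}\right) T = \left(-41 - 10\right) \left(-77\right) = \left(-51\right) \left(-77\right) = 3927$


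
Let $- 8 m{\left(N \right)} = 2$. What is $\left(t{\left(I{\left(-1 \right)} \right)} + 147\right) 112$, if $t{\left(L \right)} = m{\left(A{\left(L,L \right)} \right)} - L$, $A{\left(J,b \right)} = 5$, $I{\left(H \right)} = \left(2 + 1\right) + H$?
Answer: $16212$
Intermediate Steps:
$I{\left(H \right)} = 3 + H$
$m{\left(N \right)} = - \frac{1}{4}$ ($m{\left(N \right)} = \left(- \frac{1}{8}\right) 2 = - \frac{1}{4}$)
$t{\left(L \right)} = - \frac{1}{4} - L$
$\left(t{\left(I{\left(-1 \right)} \right)} + 147\right) 112 = \left(\left(- \frac{1}{4} - \left(3 - 1\right)\right) + 147\right) 112 = \left(\left(- \frac{1}{4} - 2\right) + 147\right) 112 = \left(- \frac{9}{4} + 147\right) 112 = \frac{579}{4} \cdot 112 = 16212$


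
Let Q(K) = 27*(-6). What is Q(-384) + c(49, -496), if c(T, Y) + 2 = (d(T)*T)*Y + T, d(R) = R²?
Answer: -58354019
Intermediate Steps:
Q(K) = -162
c(T, Y) = -2 + T + Y*T³ (c(T, Y) = -2 + ((T²*T)*Y + T) = -2 + (T³*Y + T) = -2 + (Y*T³ + T) = -2 + (T + Y*T³) = -2 + T + Y*T³)
Q(-384) + c(49, -496) = -162 + (-2 + 49 - 496*49³) = -162 + (-2 + 49 - 496*117649) = -162 + (-2 + 49 - 58353904) = -162 - 58353857 = -58354019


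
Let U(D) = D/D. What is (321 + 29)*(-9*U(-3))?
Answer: -3150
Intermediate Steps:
U(D) = 1
(321 + 29)*(-9*U(-3)) = (321 + 29)*(-9*1) = 350*(-9) = -3150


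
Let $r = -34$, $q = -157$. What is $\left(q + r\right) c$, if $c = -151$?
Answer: $28841$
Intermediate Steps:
$\left(q + r\right) c = \left(-157 - 34\right) \left(-151\right) = \left(-191\right) \left(-151\right) = 28841$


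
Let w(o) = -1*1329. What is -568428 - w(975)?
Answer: -567099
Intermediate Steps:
w(o) = -1329
-568428 - w(975) = -568428 - 1*(-1329) = -568428 + 1329 = -567099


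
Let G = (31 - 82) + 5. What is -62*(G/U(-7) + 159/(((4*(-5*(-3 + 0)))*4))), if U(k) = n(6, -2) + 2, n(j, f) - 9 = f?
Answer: 99293/360 ≈ 275.81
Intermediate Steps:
n(j, f) = 9 + f
U(k) = 9 (U(k) = (9 - 2) + 2 = 7 + 2 = 9)
G = -46 (G = -51 + 5 = -46)
-62*(G/U(-7) + 159/(((4*(-5*(-3 + 0)))*4))) = -62*(-46/9 + 159/(((4*(-5*(-3 + 0)))*4))) = -62*(-46*⅑ + 159/(((4*(-5*(-3)))*4))) = -62*(-46/9 + 159/(((4*15)*4))) = -62*(-46/9 + 159/((60*4))) = -62*(-46/9 + 159/240) = -62*(-46/9 + 159*(1/240)) = -62*(-46/9 + 53/80) = -62*(-3203/720) = 99293/360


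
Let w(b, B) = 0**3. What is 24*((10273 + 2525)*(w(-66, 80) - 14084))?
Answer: -4325928768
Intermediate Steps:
w(b, B) = 0
24*((10273 + 2525)*(w(-66, 80) - 14084)) = 24*((10273 + 2525)*(0 - 14084)) = 24*(12798*(-14084)) = 24*(-180247032) = -4325928768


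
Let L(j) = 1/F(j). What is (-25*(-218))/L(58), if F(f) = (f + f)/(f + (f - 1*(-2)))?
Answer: 316100/59 ≈ 5357.6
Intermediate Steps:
F(f) = 2*f/(2 + 2*f) (F(f) = (2*f)/(f + (f + 2)) = (2*f)/(f + (2 + f)) = (2*f)/(2 + 2*f) = 2*f/(2 + 2*f))
L(j) = (1 + j)/j (L(j) = 1/(j/(1 + j)) = (1 + j)/j)
(-25*(-218))/L(58) = (-25*(-218))/(((1 + 58)/58)) = 5450/(((1/58)*59)) = 5450/(59/58) = 5450*(58/59) = 316100/59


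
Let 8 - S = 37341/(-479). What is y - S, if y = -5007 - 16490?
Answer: -10338236/479 ≈ -21583.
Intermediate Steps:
y = -21497
S = 41173/479 (S = 8 - 37341/(-479) = 8 - 37341*(-1)/479 = 8 - 1*(-37341/479) = 8 + 37341/479 = 41173/479 ≈ 85.956)
y - S = -21497 - 1*41173/479 = -21497 - 41173/479 = -10338236/479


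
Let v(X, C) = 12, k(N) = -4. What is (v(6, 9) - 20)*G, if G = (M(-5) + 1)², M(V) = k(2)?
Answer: -72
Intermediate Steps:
M(V) = -4
G = 9 (G = (-4 + 1)² = (-3)² = 9)
(v(6, 9) - 20)*G = (12 - 20)*9 = -8*9 = -72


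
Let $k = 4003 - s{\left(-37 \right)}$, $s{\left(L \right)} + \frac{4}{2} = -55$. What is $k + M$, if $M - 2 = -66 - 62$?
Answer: $3934$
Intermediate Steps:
$s{\left(L \right)} = -57$ ($s{\left(L \right)} = -2 - 55 = -57$)
$M = -126$ ($M = 2 - 128 = -126$)
$k = 4060$ ($k = 4003 - -57 = 4003 + 57 = 4060$)
$k + M = 4060 - 126 = 3934$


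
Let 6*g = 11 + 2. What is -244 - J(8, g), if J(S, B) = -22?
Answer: -222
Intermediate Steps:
g = 13/6 (g = (11 + 2)/6 = (⅙)*13 = 13/6 ≈ 2.1667)
-244 - J(8, g) = -244 - 1*(-22) = -244 + 22 = -222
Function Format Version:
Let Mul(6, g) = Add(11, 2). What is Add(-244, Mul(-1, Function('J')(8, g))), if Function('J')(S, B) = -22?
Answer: -222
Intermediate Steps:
g = Rational(13, 6) (g = Mul(Rational(1, 6), Add(11, 2)) = Mul(Rational(1, 6), 13) = Rational(13, 6) ≈ 2.1667)
Add(-244, Mul(-1, Function('J')(8, g))) = Add(-244, Mul(-1, -22)) = Add(-244, 22) = -222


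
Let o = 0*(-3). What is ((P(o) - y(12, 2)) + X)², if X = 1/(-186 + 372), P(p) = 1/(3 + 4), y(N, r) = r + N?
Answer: 325261225/1695204 ≈ 191.87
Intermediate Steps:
y(N, r) = N + r
o = 0
P(p) = ⅐ (P(p) = 1/7 = ⅐)
X = 1/186 ≈ 0.0053763
((P(o) - y(12, 2)) + X)² = ((⅐ - (12 + 2)) + 1/186)² = ((⅐ - 1*14) + 1/186)² = ((⅐ - 14) + 1/186)² = (-97/7 + 1/186)² = (-18035/1302)² = 325261225/1695204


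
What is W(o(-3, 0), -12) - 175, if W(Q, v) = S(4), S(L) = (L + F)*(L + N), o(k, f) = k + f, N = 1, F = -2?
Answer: -165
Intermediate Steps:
o(k, f) = f + k
S(L) = (1 + L)*(-2 + L) (S(L) = (L - 2)*(L + 1) = (-2 + L)*(1 + L) = (1 + L)*(-2 + L))
W(Q, v) = 10 (W(Q, v) = -2 + 4² - 1*4 = -2 + 16 - 4 = 10)
W(o(-3, 0), -12) - 175 = 10 - 175 = -165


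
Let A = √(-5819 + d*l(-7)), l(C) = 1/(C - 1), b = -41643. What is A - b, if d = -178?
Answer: 41643 + I*√23187/2 ≈ 41643.0 + 76.136*I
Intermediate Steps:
l(C) = 1/(-1 + C)
A = I*√23187/2 (A = √(-5819 - 178/(-1 - 7)) = √(-5819 - 178/(-8)) = √(-5819 - 178*(-⅛)) = √(-5819 + 89/4) = √(-23187/4) = I*√23187/2 ≈ 76.136*I)
A - b = I*√23187/2 - 1*(-41643) = I*√23187/2 + 41643 = 41643 + I*√23187/2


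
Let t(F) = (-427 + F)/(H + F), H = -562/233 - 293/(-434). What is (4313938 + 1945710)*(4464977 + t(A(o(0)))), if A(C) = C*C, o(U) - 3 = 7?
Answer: 92572856062661414848/3312187 ≈ 2.7949e+13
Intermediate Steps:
o(U) = 10 (o(U) = 3 + 7 = 10)
A(C) = C²
H = -175639/101122 (H = -562*1/233 - 293*(-1/434) = -562/233 + 293/434 = -175639/101122 ≈ -1.7369)
t(F) = (-427 + F)/(-175639/101122 + F)
(4313938 + 1945710)*(4464977 + t(A(o(0)))) = (4313938 + 1945710)*(4464977 + 101122*(-427 + 10²)/(-175639 + 101122*10²)) = 6259648*(4464977 + 101122*(-427 + 100)/(-175639 + 101122*100)) = 6259648*(4464977 + 101122*(-327)/(-175639 + 10112200)) = 6259648*(4464977 + 101122*(-327)/9936561) = 6259648*(4464977 + 101122*(1/9936561)*(-327)) = 6259648*(4464977 - 11022298/3312187) = 6259648*(14788827752401/3312187) = 92572856062661414848/3312187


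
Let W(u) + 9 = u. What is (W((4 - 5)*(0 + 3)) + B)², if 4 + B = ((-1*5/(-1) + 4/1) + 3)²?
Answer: 16384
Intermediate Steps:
W(u) = -9 + u
B = 140 (B = -4 + ((-1*5/(-1) + 4/1) + 3)² = -4 + ((-5*(-1) + 4*1) + 3)² = -4 + ((5 + 4) + 3)² = -4 + (9 + 3)² = -4 + 12² = -4 + 144 = 140)
(W((4 - 5)*(0 + 3)) + B)² = ((-9 + (4 - 5)*(0 + 3)) + 140)² = ((-9 - 1*3) + 140)² = ((-9 - 3) + 140)² = (-12 + 140)² = 128² = 16384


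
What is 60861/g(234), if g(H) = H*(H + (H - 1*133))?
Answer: 20287/26130 ≈ 0.77639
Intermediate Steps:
g(H) = H*(-133 + 2*H) (g(H) = H*(H + (H - 133)) = H*(H + (-133 + H)) = H*(-133 + 2*H))
60861/g(234) = 60861/((234*(-133 + 2*234))) = 60861/((234*(-133 + 468))) = 60861/((234*335)) = 60861/78390 = 60861*(1/78390) = 20287/26130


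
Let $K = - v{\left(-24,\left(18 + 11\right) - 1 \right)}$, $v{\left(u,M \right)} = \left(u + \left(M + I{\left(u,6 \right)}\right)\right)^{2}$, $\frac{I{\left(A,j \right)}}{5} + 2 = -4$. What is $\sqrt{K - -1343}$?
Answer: $\sqrt{667} \approx 25.826$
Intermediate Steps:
$I{\left(A,j \right)} = -30$ ($I{\left(A,j \right)} = -10 + 5 \left(-4\right) = -10 - 20 = -30$)
$v{\left(u,M \right)} = \left(-30 + M + u\right)^{2}$ ($v{\left(u,M \right)} = \left(u + \left(M - 30\right)\right)^{2} = \left(u + \left(-30 + M\right)\right)^{2} = \left(-30 + M + u\right)^{2}$)
$K = -676$ ($K = - \left(-30 + \left(\left(18 + 11\right) - 1\right) - 24\right)^{2} = - \left(-30 + \left(29 - 1\right) - 24\right)^{2} = - \left(-30 + 28 - 24\right)^{2} = - \left(-26\right)^{2} = \left(-1\right) 676 = -676$)
$\sqrt{K - -1343} = \sqrt{-676 - -1343} = \sqrt{-676 + 1343} = \sqrt{667}$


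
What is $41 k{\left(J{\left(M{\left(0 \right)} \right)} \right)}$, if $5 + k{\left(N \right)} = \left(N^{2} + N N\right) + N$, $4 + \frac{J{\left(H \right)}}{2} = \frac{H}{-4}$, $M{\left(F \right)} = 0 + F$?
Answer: $4715$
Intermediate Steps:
$M{\left(F \right)} = F$
$J{\left(H \right)} = -8 - \frac{H}{2}$ ($J{\left(H \right)} = -8 + 2 \frac{H}{-4} = -8 + 2 H \left(- \frac{1}{4}\right) = -8 + 2 \left(- \frac{H}{4}\right) = -8 - \frac{H}{2}$)
$k{\left(N \right)} = -5 + N + 2 N^{2}$ ($k{\left(N \right)} = -5 + \left(\left(N^{2} + N N\right) + N\right) = -5 + \left(\left(N^{2} + N^{2}\right) + N\right) = -5 + \left(2 N^{2} + N\right) = -5 + \left(N + 2 N^{2}\right) = -5 + N + 2 N^{2}$)
$41 k{\left(J{\left(M{\left(0 \right)} \right)} \right)} = 41 \left(-5 - 8 + 2 \left(-8 - 0\right)^{2}\right) = 41 \left(-5 + \left(-8 + 0\right) + 2 \left(-8 + 0\right)^{2}\right) = 41 \left(-5 - 8 + 2 \left(-8\right)^{2}\right) = 41 \left(-5 - 8 + 2 \cdot 64\right) = 41 \left(-5 - 8 + 128\right) = 41 \cdot 115 = 4715$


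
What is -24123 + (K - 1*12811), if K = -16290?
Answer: -53224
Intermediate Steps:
-24123 + (K - 1*12811) = -24123 + (-16290 - 1*12811) = -24123 + (-16290 - 12811) = -24123 - 29101 = -53224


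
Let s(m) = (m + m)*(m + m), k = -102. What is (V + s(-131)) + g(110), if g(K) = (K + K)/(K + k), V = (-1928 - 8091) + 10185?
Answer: 137675/2 ≈ 68838.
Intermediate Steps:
V = 166 (V = -10019 + 10185 = 166)
s(m) = 4*m² (s(m) = (2*m)*(2*m) = 4*m²)
g(K) = 2*K/(-102 + K) (g(K) = (K + K)/(K - 102) = (2*K)/(-102 + K) = 2*K/(-102 + K))
(V + s(-131)) + g(110) = (166 + 4*(-131)²) + 2*110/(-102 + 110) = (166 + 4*17161) + 2*110/8 = (166 + 68644) + 2*110*(⅛) = 68810 + 55/2 = 137675/2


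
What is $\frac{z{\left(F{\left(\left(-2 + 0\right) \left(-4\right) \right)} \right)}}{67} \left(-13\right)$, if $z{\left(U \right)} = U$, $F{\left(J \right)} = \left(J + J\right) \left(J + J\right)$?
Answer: $- \frac{3328}{67} \approx -49.672$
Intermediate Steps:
$F{\left(J \right)} = 4 J^{2}$ ($F{\left(J \right)} = 2 J 2 J = 4 J^{2}$)
$\frac{z{\left(F{\left(\left(-2 + 0\right) \left(-4\right) \right)} \right)}}{67} \left(-13\right) = \frac{4 \left(\left(-2 + 0\right) \left(-4\right)\right)^{2}}{67} \left(-13\right) = 4 \left(\left(-2\right) \left(-4\right)\right)^{2} \cdot \frac{1}{67} \left(-13\right) = 4 \cdot 8^{2} \cdot \frac{1}{67} \left(-13\right) = 4 \cdot 64 \cdot \frac{1}{67} \left(-13\right) = 256 \cdot \frac{1}{67} \left(-13\right) = \frac{256}{67} \left(-13\right) = - \frac{3328}{67}$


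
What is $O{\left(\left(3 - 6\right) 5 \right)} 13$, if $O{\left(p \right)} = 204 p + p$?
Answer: $-39975$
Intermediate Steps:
$O{\left(p \right)} = 205 p$
$O{\left(\left(3 - 6\right) 5 \right)} 13 = 205 \left(3 - 6\right) 5 \cdot 13 = 205 \left(\left(-3\right) 5\right) 13 = 205 \left(-15\right) 13 = \left(-3075\right) 13 = -39975$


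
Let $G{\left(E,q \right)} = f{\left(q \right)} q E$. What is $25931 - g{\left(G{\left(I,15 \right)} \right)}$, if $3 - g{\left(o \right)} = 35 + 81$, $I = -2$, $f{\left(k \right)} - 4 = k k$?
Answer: $26044$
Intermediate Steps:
$f{\left(k \right)} = 4 + k^{2}$ ($f{\left(k \right)} = 4 + k k = 4 + k^{2}$)
$G{\left(E,q \right)} = E q \left(4 + q^{2}\right)$ ($G{\left(E,q \right)} = \left(4 + q^{2}\right) q E = q \left(4 + q^{2}\right) E = E q \left(4 + q^{2}\right)$)
$g{\left(o \right)} = -113$ ($g{\left(o \right)} = 3 - \left(35 + 81\right) = 3 - 116 = -113$)
$25931 - g{\left(G{\left(I,15 \right)} \right)} = 25931 - -113 = 25931 + 113 = 26044$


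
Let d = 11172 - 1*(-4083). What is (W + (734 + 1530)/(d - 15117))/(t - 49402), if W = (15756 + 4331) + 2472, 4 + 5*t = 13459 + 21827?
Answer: -7788515/14609232 ≈ -0.53312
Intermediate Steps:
d = 15255 (d = 11172 + 4083 = 15255)
t = 35282/5 (t = -⅘ + (13459 + 21827)/5 = -⅘ + (⅕)*35286 = -⅘ + 35286/5 = 35282/5 ≈ 7056.4)
W = 22559 (W = 20087 + 2472 = 22559)
(W + (734 + 1530)/(d - 15117))/(t - 49402) = (22559 + (734 + 1530)/(15255 - 15117))/(35282/5 - 49402) = (22559 + 2264/138)/(-211728/5) = (22559 + 2264*(1/138))*(-5/211728) = (22559 + 1132/69)*(-5/211728) = (1557703/69)*(-5/211728) = -7788515/14609232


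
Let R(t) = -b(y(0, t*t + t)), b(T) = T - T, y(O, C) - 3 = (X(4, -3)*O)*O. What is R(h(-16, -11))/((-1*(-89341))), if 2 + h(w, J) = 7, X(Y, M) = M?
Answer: 0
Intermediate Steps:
y(O, C) = 3 - 3*O**2 (y(O, C) = 3 + (-3*O)*O = 3 - 3*O**2)
h(w, J) = 5 (h(w, J) = -2 + 7 = 5)
b(T) = 0
R(t) = 0 (R(t) = -1*0 = 0)
R(h(-16, -11))/((-1*(-89341))) = 0/((-1*(-89341))) = 0/89341 = 0*(1/89341) = 0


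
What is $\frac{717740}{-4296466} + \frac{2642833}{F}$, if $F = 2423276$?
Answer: $\frac{4807780005969}{5205761471308} \approx 0.92355$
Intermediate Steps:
$\frac{717740}{-4296466} + \frac{2642833}{F} = \frac{717740}{-4296466} + \frac{2642833}{2423276} = 717740 \left(- \frac{1}{4296466}\right) + 2642833 \cdot \frac{1}{2423276} = - \frac{358870}{2148233} + \frac{2642833}{2423276} = \frac{4807780005969}{5205761471308}$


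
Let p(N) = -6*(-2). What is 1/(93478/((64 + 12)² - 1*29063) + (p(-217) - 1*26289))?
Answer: -2117/55636907 ≈ -3.8050e-5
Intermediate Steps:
p(N) = 12
1/(93478/((64 + 12)² - 1*29063) + (p(-217) - 1*26289)) = 1/(93478/((64 + 12)² - 1*29063) + (12 - 1*26289)) = 1/(93478/(76² - 29063) + (12 - 26289)) = 1/(93478/(5776 - 29063) - 26277) = 1/(93478/(-23287) - 26277) = 1/(93478*(-1/23287) - 26277) = 1/(-8498/2117 - 26277) = 1/(-55636907/2117) = -2117/55636907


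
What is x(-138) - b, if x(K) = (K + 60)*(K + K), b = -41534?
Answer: 63062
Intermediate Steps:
x(K) = 2*K*(60 + K) (x(K) = (60 + K)*(2*K) = 2*K*(60 + K))
x(-138) - b = 2*(-138)*(60 - 138) - 1*(-41534) = 2*(-138)*(-78) + 41534 = 21528 + 41534 = 63062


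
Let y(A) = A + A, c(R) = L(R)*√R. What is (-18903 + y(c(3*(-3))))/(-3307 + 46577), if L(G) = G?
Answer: -18903/43270 - 27*I/21635 ≈ -0.43686 - 0.001248*I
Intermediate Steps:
c(R) = R^(3/2) (c(R) = R*√R = R^(3/2))
y(A) = 2*A
(-18903 + y(c(3*(-3))))/(-3307 + 46577) = (-18903 + 2*(3*(-3))^(3/2))/(-3307 + 46577) = (-18903 + 2*(-9)^(3/2))/43270 = (-18903 + 2*(-27*I))*(1/43270) = (-18903 - 54*I)*(1/43270) = -18903/43270 - 27*I/21635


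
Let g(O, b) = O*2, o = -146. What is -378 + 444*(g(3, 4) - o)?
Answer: 67110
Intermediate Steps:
g(O, b) = 2*O
-378 + 444*(g(3, 4) - o) = -378 + 444*(2*3 - 1*(-146)) = -378 + 444*(6 + 146) = -378 + 444*152 = -378 + 67488 = 67110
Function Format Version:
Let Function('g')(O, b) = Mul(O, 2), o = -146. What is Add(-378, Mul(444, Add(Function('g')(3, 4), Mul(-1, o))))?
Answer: 67110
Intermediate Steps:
Function('g')(O, b) = Mul(2, O)
Add(-378, Mul(444, Add(Function('g')(3, 4), Mul(-1, o)))) = Add(-378, Mul(444, Add(Mul(2, 3), Mul(-1, -146)))) = Add(-378, Mul(444, Add(6, 146))) = Add(-378, Mul(444, 152)) = Add(-378, 67488) = 67110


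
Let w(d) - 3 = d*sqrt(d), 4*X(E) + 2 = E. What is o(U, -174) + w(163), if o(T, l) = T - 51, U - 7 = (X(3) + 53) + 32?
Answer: 177/4 + 163*sqrt(163) ≈ 2125.3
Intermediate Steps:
X(E) = -1/2 + E/4
U = 369/4 (U = 7 + (((-1/2 + (1/4)*3) + 53) + 32) = 7 + (((-1/2 + 3/4) + 53) + 32) = 7 + ((1/4 + 53) + 32) = 7 + (213/4 + 32) = 7 + 341/4 = 369/4 ≈ 92.250)
w(d) = 3 + d**(3/2) (w(d) = 3 + d*sqrt(d) = 3 + d**(3/2))
o(T, l) = -51 + T
o(U, -174) + w(163) = (-51 + 369/4) + (3 + 163**(3/2)) = 165/4 + (3 + 163*sqrt(163)) = 177/4 + 163*sqrt(163)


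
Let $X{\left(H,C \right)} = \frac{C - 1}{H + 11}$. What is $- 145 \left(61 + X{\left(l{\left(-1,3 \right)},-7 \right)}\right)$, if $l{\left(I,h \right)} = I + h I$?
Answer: $- \frac{60755}{7} \approx -8679.3$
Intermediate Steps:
$l{\left(I,h \right)} = I + I h$
$X{\left(H,C \right)} = \frac{-1 + C}{11 + H}$
$- 145 \left(61 + X{\left(l{\left(-1,3 \right)},-7 \right)}\right) = - 145 \left(61 + \frac{-1 - 7}{11 - \left(1 + 3\right)}\right) = - 145 \left(61 + \frac{1}{11 - 4} \left(-8\right)\right) = - 145 \left(61 + \frac{1}{7} \left(-8\right)\right) = - 145 \left(61 - \frac{8}{7}\right) = \left(-145\right) \frac{419}{7} = - \frac{60755}{7}$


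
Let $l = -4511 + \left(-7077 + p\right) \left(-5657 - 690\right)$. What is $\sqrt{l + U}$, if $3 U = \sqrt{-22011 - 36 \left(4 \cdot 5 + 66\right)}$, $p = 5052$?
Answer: $\frac{\sqrt{115633476 + 3 i \sqrt{25107}}}{3} \approx 3584.4 + 0.0073676 i$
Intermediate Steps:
$U = \frac{i \sqrt{25107}}{3}$ ($U = \frac{\sqrt{-22011 - 36 \left(4 \cdot 5 + 66\right)}}{3} = \frac{\sqrt{-22011 - 36 \left(20 + 66\right)}}{3} = \frac{\sqrt{-22011 - 3096}}{3} = \frac{\sqrt{-25107}}{3} = \frac{i \sqrt{25107}}{3} \approx 52.817 i$)
$l = 12848164$ ($l = -4511 + \left(-7077 + 5052\right) \left(-5657 - 690\right) = -4511 - -12852675 = -4511 + 12852675 = 12848164$)
$\sqrt{l + U} = \sqrt{12848164 + \frac{i \sqrt{25107}}{3}}$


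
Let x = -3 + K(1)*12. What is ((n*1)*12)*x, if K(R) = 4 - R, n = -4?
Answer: -1584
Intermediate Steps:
x = 33 (x = -3 + (4 - 1*1)*12 = -3 + (4 - 1)*12 = -3 + 3*12 = -3 + 36 = 33)
((n*1)*12)*x = (-4*1*12)*33 = -4*12*33 = -48*33 = -1584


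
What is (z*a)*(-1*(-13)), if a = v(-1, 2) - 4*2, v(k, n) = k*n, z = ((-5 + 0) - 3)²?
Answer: -8320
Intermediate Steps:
z = 64 (z = (-5 - 3)² = (-8)² = 64)
a = -10 (a = -1*2 - 4*2 = -2 - 8 = -10)
(z*a)*(-1*(-13)) = (64*(-10))*(-1*(-13)) = -640*13 = -8320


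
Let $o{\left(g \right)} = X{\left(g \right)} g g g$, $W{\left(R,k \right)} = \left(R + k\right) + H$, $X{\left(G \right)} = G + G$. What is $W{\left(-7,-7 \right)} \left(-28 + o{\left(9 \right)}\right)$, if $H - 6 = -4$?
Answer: $-157128$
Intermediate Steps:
$H = 2$ ($H = 6 - 4 = 2$)
$X{\left(G \right)} = 2 G$
$W{\left(R,k \right)} = 2 + R + k$ ($W{\left(R,k \right)} = \left(R + k\right) + 2 = 2 + R + k$)
$o{\left(g \right)} = 2 g^{4}$ ($o{\left(g \right)} = 2 g g g g = 2 g^{2} g^{2} = 2 g^{4}$)
$W{\left(-7,-7 \right)} \left(-28 + o{\left(9 \right)}\right) = \left(2 - 7 - 7\right) \left(-28 + 2 \cdot 9^{4}\right) = - 12 \left(-28 + 2 \cdot 6561\right) = - 12 \left(-28 + 13122\right) = \left(-12\right) 13094 = -157128$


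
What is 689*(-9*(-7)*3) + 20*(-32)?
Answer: 129581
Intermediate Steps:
689*(-9*(-7)*3) + 20*(-32) = 689*(63*3) - 640 = 689*189 - 640 = 130221 - 640 = 129581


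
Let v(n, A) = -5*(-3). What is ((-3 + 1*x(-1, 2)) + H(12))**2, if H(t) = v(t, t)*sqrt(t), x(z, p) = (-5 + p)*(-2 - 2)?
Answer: 2781 + 540*sqrt(3) ≈ 3716.3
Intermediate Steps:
x(z, p) = 20 - 4*p (x(z, p) = (-5 + p)*(-4) = 20 - 4*p)
v(n, A) = 15
H(t) = 15*sqrt(t)
((-3 + 1*x(-1, 2)) + H(12))**2 = ((-3 + 1*(20 - 4*2)) + 15*sqrt(12))**2 = ((-3 + 1*(20 - 8)) + 15*(2*sqrt(3)))**2 = ((-3 + 1*12) + 30*sqrt(3))**2 = ((-3 + 12) + 30*sqrt(3))**2 = (9 + 30*sqrt(3))**2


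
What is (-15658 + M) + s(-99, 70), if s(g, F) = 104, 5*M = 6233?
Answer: -71537/5 ≈ -14307.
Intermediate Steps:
M = 6233/5 (M = (⅕)*6233 = 6233/5 ≈ 1246.6)
(-15658 + M) + s(-99, 70) = (-15658 + 6233/5) + 104 = -72057/5 + 104 = -71537/5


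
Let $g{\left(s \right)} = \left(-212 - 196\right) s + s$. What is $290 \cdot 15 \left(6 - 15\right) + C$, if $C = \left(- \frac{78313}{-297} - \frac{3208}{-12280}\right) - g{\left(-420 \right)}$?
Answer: $- \frac{95658650998}{455895} \approx -2.0983 \cdot 10^{5}$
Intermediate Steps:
$g{\left(s \right)} = - 407 s$ ($g{\left(s \right)} = - 408 s + s = - 407 s$)
$C = - \frac{77810361748}{455895}$ ($C = \left(- \frac{78313}{-297} - \frac{3208}{-12280}\right) - \left(-407\right) \left(-420\right) = \left(\left(-78313\right) \left(- \frac{1}{297}\right) - - \frac{401}{1535}\right) - 170940 = \left(\frac{78313}{297} + \frac{401}{1535}\right) - 170940 = \frac{120329552}{455895} - 170940 = - \frac{77810361748}{455895} \approx -1.7068 \cdot 10^{5}$)
$290 \cdot 15 \left(6 - 15\right) + C = 290 \cdot 15 \left(6 - 15\right) - \frac{77810361748}{455895} = 290 \cdot 15 \left(-9\right) - \frac{77810361748}{455895} = 290 \left(-135\right) - \frac{77810361748}{455895} = -39150 - \frac{77810361748}{455895} = - \frac{95658650998}{455895}$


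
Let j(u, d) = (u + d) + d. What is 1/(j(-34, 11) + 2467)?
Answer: 1/2455 ≈ 0.00040733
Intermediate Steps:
j(u, d) = u + 2*d (j(u, d) = (d + u) + d = u + 2*d)
1/(j(-34, 11) + 2467) = 1/((-34 + 2*11) + 2467) = 1/((-34 + 22) + 2467) = 1/(-12 + 2467) = 1/2455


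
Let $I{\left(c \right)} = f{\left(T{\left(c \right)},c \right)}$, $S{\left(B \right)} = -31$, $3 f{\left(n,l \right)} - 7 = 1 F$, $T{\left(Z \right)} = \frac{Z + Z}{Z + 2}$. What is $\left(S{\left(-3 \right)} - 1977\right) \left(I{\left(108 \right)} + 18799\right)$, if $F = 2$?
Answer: $-37754416$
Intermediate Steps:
$T{\left(Z \right)} = \frac{2 Z}{2 + Z}$
$f{\left(n,l \right)} = 3$ ($f{\left(n,l \right)} = \frac{7}{3} + \frac{1 \cdot 2}{3} = \frac{7}{3} + \frac{1}{3} \cdot 2 = \frac{7}{3} + \frac{2}{3} = 3$)
$I{\left(c \right)} = 3$
$\left(S{\left(-3 \right)} - 1977\right) \left(I{\left(108 \right)} + 18799\right) = \left(-31 - 1977\right) \left(3 + 18799\right) = \left(-2008\right) 18802 = -37754416$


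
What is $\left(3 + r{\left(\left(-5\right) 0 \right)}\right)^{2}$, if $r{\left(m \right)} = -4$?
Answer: $1$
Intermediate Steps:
$\left(3 + r{\left(\left(-5\right) 0 \right)}\right)^{2} = \left(3 - 4\right)^{2} = \left(-1\right)^{2} = 1$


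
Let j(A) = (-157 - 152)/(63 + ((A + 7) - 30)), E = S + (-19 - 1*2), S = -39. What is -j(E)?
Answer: -309/20 ≈ -15.450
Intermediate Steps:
E = -60 (E = -39 + (-19 - 1*2) = -39 + (-19 - 2) = -39 - 21 = -60)
j(A) = -309/(40 + A) (j(A) = -309/(63 + ((7 + A) - 30)) = -309/(63 + (-23 + A)) = -309/(40 + A))
-j(E) = -(-309)/(40 - 60) = -(-309)/(-20) = -(-309)*(-1)/20 = -1*309/20 = -309/20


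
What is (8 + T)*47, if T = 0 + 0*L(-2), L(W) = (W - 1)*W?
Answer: 376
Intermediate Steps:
L(W) = W*(-1 + W) (L(W) = (-1 + W)*W = W*(-1 + W))
T = 0 (T = 0 + 0*(-2*(-1 - 2)) = 0 + 0*(-2*(-3)) = 0 + 0*6 = 0 + 0 = 0)
(8 + T)*47 = (8 + 0)*47 = 8*47 = 376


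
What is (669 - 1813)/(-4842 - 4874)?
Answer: 286/2429 ≈ 0.11774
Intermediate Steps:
(669 - 1813)/(-4842 - 4874) = -1144/(-9716) = -1144*(-1/9716) = 286/2429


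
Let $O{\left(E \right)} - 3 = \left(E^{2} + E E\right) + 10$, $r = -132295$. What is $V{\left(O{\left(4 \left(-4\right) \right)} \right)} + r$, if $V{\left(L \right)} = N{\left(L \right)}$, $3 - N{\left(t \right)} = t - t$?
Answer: $-132292$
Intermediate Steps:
$O{\left(E \right)} = 13 + 2 E^{2}$ ($O{\left(E \right)} = 3 + \left(\left(E^{2} + E E\right) + 10\right) = 3 + \left(\left(E^{2} + E^{2}\right) + 10\right) = 3 + \left(2 E^{2} + 10\right) = 3 + \left(10 + 2 E^{2}\right) = 13 + 2 E^{2}$)
$N{\left(t \right)} = 3$ ($N{\left(t \right)} = 3 - \left(t - t\right) = 3 - 0 = 3 + 0 = 3$)
$V{\left(L \right)} = 3$
$V{\left(O{\left(4 \left(-4\right) \right)} \right)} + r = 3 - 132295 = -132292$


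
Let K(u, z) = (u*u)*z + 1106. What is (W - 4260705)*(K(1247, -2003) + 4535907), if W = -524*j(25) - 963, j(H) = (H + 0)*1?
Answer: 13295152655974752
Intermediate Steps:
j(H) = H (j(H) = H*1 = H)
K(u, z) = 1106 + z*u² (K(u, z) = u²*z + 1106 = z*u² + 1106 = 1106 + z*u²)
W = -14063 (W = -524*25 - 963 = -13100 - 963 = -14063)
(W - 4260705)*(K(1247, -2003) + 4535907) = (-14063 - 4260705)*((1106 - 2003*1247²) + 4535907) = -4274768*((1106 - 2003*1555009) + 4535907) = -4274768*((1106 - 3114683027) + 4535907) = -4274768*(-3114681921 + 4535907) = -4274768*(-3110146014) = 13295152655974752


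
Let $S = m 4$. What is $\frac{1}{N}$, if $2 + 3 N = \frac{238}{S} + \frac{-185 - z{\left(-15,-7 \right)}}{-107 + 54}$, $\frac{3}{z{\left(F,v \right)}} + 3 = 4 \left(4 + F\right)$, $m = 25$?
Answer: $\frac{2350}{3031} \approx 0.77532$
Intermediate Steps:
$S = 100$ ($S = 25 \cdot 4 = 100$)
$z{\left(F,v \right)} = \frac{3}{13 + 4 F}$ ($z{\left(F,v \right)} = \frac{3}{-3 + 4 \left(4 + F\right)} = \frac{3}{-3 + \left(16 + 4 F\right)} = \frac{3}{13 + 4 F}$)
$N = \frac{3031}{2350}$ ($N = - \frac{2}{3} + \frac{\frac{238}{100} + \frac{-185 - \frac{3}{13 + 4 \left(-15\right)}}{-107 + 54}}{3} = - \frac{2}{3} + \frac{238 \cdot \frac{1}{100} + \frac{-185 - \frac{3}{13 - 60}}{-53}}{3} = - \frac{2}{3} + \frac{\frac{119}{50} + \left(-185 - \frac{3}{-47}\right) \left(- \frac{1}{53}\right)}{3} = - \frac{2}{3} + \frac{\frac{119}{50} + \left(-185 - 3 \left(- \frac{1}{47}\right)\right) \left(- \frac{1}{53}\right)}{3} = - \frac{2}{3} + \frac{\frac{119}{50} + \left(-185 - - \frac{3}{47}\right) \left(- \frac{1}{53}\right)}{3} = - \frac{2}{3} + \frac{\frac{119}{50} + \left(-185 + \frac{3}{47}\right) \left(- \frac{1}{53}\right)}{3} = - \frac{2}{3} + \frac{\frac{119}{50} - - \frac{164}{47}}{3} = - \frac{2}{3} + \frac{\frac{119}{50} + \frac{164}{47}}{3} = - \frac{2}{3} + \frac{1}{3} \cdot \frac{13793}{2350} = - \frac{2}{3} + \frac{13793}{7050} = \frac{3031}{2350} \approx 1.2898$)
$\frac{1}{N} = \frac{1}{\frac{3031}{2350}} = \frac{2350}{3031}$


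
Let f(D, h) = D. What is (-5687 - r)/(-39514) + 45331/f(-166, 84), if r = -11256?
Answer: -448033397/1639831 ≈ -273.22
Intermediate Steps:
(-5687 - r)/(-39514) + 45331/f(-166, 84) = (-5687 - 1*(-11256))/(-39514) + 45331/(-166) = (-5687 + 11256)*(-1/39514) + 45331*(-1/166) = 5569*(-1/39514) - 45331/166 = -5569/39514 - 45331/166 = -448033397/1639831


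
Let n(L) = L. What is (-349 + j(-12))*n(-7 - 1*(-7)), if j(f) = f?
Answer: 0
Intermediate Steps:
(-349 + j(-12))*n(-7 - 1*(-7)) = (-349 - 12)*(-7 - 1*(-7)) = -361*(-7 + 7) = -361*0 = 0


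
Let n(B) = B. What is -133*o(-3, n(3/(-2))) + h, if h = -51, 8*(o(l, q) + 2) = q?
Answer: 3839/16 ≈ 239.94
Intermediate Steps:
o(l, q) = -2 + q/8
-133*o(-3, n(3/(-2))) + h = -133*(-2 + (3/(-2))/8) - 51 = -133*(-2 + (3*(-½))/8) - 51 = -133*(-2 + (⅛)*(-3/2)) - 51 = -133*(-2 - 3/16) - 51 = -133*(-35/16) - 51 = 4655/16 - 51 = 3839/16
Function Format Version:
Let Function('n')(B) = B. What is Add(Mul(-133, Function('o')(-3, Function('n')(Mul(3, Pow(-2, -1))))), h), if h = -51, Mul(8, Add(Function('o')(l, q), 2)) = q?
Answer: Rational(3839, 16) ≈ 239.94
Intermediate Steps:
Function('o')(l, q) = Add(-2, Mul(Rational(1, 8), q))
Add(Mul(-133, Function('o')(-3, Function('n')(Mul(3, Pow(-2, -1))))), h) = Add(Mul(-133, Add(-2, Mul(Rational(1, 8), Mul(3, Pow(-2, -1))))), -51) = Add(Mul(-133, Add(-2, Mul(Rational(1, 8), Mul(3, Rational(-1, 2))))), -51) = Add(Mul(-133, Add(-2, Mul(Rational(1, 8), Rational(-3, 2)))), -51) = Add(Mul(-133, Add(-2, Rational(-3, 16))), -51) = Add(Mul(-133, Rational(-35, 16)), -51) = Add(Rational(4655, 16), -51) = Rational(3839, 16)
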